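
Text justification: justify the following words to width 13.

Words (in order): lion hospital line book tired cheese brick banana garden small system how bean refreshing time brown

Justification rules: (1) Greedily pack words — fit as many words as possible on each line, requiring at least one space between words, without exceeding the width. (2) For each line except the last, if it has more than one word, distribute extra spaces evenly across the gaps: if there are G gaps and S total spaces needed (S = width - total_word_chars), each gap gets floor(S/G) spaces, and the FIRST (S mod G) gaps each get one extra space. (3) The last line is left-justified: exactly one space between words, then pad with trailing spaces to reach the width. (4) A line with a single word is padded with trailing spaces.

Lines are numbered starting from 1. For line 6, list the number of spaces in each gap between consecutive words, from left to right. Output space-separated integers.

Line 1: ['lion', 'hospital'] (min_width=13, slack=0)
Line 2: ['line', 'book'] (min_width=9, slack=4)
Line 3: ['tired', 'cheese'] (min_width=12, slack=1)
Line 4: ['brick', 'banana'] (min_width=12, slack=1)
Line 5: ['garden', 'small'] (min_width=12, slack=1)
Line 6: ['system', 'how'] (min_width=10, slack=3)
Line 7: ['bean'] (min_width=4, slack=9)
Line 8: ['refreshing'] (min_width=10, slack=3)
Line 9: ['time', 'brown'] (min_width=10, slack=3)

Answer: 4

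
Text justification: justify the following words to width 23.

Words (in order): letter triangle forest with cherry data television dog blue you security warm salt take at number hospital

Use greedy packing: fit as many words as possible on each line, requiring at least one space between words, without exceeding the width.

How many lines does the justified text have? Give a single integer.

Answer: 5

Derivation:
Line 1: ['letter', 'triangle', 'forest'] (min_width=22, slack=1)
Line 2: ['with', 'cherry', 'data'] (min_width=16, slack=7)
Line 3: ['television', 'dog', 'blue', 'you'] (min_width=23, slack=0)
Line 4: ['security', 'warm', 'salt', 'take'] (min_width=23, slack=0)
Line 5: ['at', 'number', 'hospital'] (min_width=18, slack=5)
Total lines: 5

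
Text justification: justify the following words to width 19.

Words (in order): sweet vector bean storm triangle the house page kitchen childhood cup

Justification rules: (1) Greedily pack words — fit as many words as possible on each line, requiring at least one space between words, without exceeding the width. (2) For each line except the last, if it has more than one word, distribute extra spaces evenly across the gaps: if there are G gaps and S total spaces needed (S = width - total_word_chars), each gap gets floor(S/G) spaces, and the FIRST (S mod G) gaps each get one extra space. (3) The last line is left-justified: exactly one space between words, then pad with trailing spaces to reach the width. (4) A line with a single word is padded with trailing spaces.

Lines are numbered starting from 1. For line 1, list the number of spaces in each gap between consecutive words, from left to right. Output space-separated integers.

Answer: 2 2

Derivation:
Line 1: ['sweet', 'vector', 'bean'] (min_width=17, slack=2)
Line 2: ['storm', 'triangle', 'the'] (min_width=18, slack=1)
Line 3: ['house', 'page', 'kitchen'] (min_width=18, slack=1)
Line 4: ['childhood', 'cup'] (min_width=13, slack=6)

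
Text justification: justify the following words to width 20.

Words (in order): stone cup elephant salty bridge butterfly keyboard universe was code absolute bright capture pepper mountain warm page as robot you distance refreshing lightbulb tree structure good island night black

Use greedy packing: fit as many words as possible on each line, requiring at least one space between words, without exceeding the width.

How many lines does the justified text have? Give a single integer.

Line 1: ['stone', 'cup', 'elephant'] (min_width=18, slack=2)
Line 2: ['salty', 'bridge'] (min_width=12, slack=8)
Line 3: ['butterfly', 'keyboard'] (min_width=18, slack=2)
Line 4: ['universe', 'was', 'code'] (min_width=17, slack=3)
Line 5: ['absolute', 'bright'] (min_width=15, slack=5)
Line 6: ['capture', 'pepper'] (min_width=14, slack=6)
Line 7: ['mountain', 'warm', 'page'] (min_width=18, slack=2)
Line 8: ['as', 'robot', 'you'] (min_width=12, slack=8)
Line 9: ['distance', 'refreshing'] (min_width=19, slack=1)
Line 10: ['lightbulb', 'tree'] (min_width=14, slack=6)
Line 11: ['structure', 'good'] (min_width=14, slack=6)
Line 12: ['island', 'night', 'black'] (min_width=18, slack=2)
Total lines: 12

Answer: 12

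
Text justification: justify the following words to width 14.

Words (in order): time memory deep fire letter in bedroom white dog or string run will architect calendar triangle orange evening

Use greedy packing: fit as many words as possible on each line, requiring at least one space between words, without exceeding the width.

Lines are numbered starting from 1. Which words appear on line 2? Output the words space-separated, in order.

Line 1: ['time', 'memory'] (min_width=11, slack=3)
Line 2: ['deep', 'fire'] (min_width=9, slack=5)
Line 3: ['letter', 'in'] (min_width=9, slack=5)
Line 4: ['bedroom', 'white'] (min_width=13, slack=1)
Line 5: ['dog', 'or', 'string'] (min_width=13, slack=1)
Line 6: ['run', 'will'] (min_width=8, slack=6)
Line 7: ['architect'] (min_width=9, slack=5)
Line 8: ['calendar'] (min_width=8, slack=6)
Line 9: ['triangle'] (min_width=8, slack=6)
Line 10: ['orange', 'evening'] (min_width=14, slack=0)

Answer: deep fire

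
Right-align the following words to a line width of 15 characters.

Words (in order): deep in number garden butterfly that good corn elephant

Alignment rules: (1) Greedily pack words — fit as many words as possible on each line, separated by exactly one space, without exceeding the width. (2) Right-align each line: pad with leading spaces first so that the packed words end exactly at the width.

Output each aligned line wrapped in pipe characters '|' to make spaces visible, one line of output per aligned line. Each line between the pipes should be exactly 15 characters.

Line 1: ['deep', 'in', 'number'] (min_width=14, slack=1)
Line 2: ['garden'] (min_width=6, slack=9)
Line 3: ['butterfly', 'that'] (min_width=14, slack=1)
Line 4: ['good', 'corn'] (min_width=9, slack=6)
Line 5: ['elephant'] (min_width=8, slack=7)

Answer: | deep in number|
|         garden|
| butterfly that|
|      good corn|
|       elephant|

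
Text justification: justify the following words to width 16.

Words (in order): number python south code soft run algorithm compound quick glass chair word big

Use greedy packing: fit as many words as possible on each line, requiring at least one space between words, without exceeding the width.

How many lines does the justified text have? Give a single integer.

Line 1: ['number', 'python'] (min_width=13, slack=3)
Line 2: ['south', 'code', 'soft'] (min_width=15, slack=1)
Line 3: ['run', 'algorithm'] (min_width=13, slack=3)
Line 4: ['compound', 'quick'] (min_width=14, slack=2)
Line 5: ['glass', 'chair', 'word'] (min_width=16, slack=0)
Line 6: ['big'] (min_width=3, slack=13)
Total lines: 6

Answer: 6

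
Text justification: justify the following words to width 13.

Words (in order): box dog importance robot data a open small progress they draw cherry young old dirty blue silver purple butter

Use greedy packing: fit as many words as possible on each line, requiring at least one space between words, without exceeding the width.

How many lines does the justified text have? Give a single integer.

Line 1: ['box', 'dog'] (min_width=7, slack=6)
Line 2: ['importance'] (min_width=10, slack=3)
Line 3: ['robot', 'data', 'a'] (min_width=12, slack=1)
Line 4: ['open', 'small'] (min_width=10, slack=3)
Line 5: ['progress', 'they'] (min_width=13, slack=0)
Line 6: ['draw', 'cherry'] (min_width=11, slack=2)
Line 7: ['young', 'old'] (min_width=9, slack=4)
Line 8: ['dirty', 'blue'] (min_width=10, slack=3)
Line 9: ['silver', 'purple'] (min_width=13, slack=0)
Line 10: ['butter'] (min_width=6, slack=7)
Total lines: 10

Answer: 10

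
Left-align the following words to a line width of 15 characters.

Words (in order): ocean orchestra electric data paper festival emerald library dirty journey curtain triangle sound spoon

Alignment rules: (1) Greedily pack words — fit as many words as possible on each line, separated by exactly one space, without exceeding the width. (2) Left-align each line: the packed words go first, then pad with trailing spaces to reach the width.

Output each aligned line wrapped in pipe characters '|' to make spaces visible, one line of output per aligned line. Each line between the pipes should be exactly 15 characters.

Answer: |ocean orchestra|
|electric data  |
|paper festival |
|emerald library|
|dirty journey  |
|curtain        |
|triangle sound |
|spoon          |

Derivation:
Line 1: ['ocean', 'orchestra'] (min_width=15, slack=0)
Line 2: ['electric', 'data'] (min_width=13, slack=2)
Line 3: ['paper', 'festival'] (min_width=14, slack=1)
Line 4: ['emerald', 'library'] (min_width=15, slack=0)
Line 5: ['dirty', 'journey'] (min_width=13, slack=2)
Line 6: ['curtain'] (min_width=7, slack=8)
Line 7: ['triangle', 'sound'] (min_width=14, slack=1)
Line 8: ['spoon'] (min_width=5, slack=10)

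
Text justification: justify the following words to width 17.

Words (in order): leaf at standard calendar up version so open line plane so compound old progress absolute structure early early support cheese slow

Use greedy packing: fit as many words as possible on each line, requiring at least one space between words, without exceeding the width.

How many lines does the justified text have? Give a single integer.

Line 1: ['leaf', 'at', 'standard'] (min_width=16, slack=1)
Line 2: ['calendar', 'up'] (min_width=11, slack=6)
Line 3: ['version', 'so', 'open'] (min_width=15, slack=2)
Line 4: ['line', 'plane', 'so'] (min_width=13, slack=4)
Line 5: ['compound', 'old'] (min_width=12, slack=5)
Line 6: ['progress', 'absolute'] (min_width=17, slack=0)
Line 7: ['structure', 'early'] (min_width=15, slack=2)
Line 8: ['early', 'support'] (min_width=13, slack=4)
Line 9: ['cheese', 'slow'] (min_width=11, slack=6)
Total lines: 9

Answer: 9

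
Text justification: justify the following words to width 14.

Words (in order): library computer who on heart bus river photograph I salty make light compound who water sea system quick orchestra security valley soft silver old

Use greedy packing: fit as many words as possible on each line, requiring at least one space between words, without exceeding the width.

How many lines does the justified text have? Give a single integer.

Line 1: ['library'] (min_width=7, slack=7)
Line 2: ['computer', 'who'] (min_width=12, slack=2)
Line 3: ['on', 'heart', 'bus'] (min_width=12, slack=2)
Line 4: ['river'] (min_width=5, slack=9)
Line 5: ['photograph', 'I'] (min_width=12, slack=2)
Line 6: ['salty', 'make'] (min_width=10, slack=4)
Line 7: ['light', 'compound'] (min_width=14, slack=0)
Line 8: ['who', 'water', 'sea'] (min_width=13, slack=1)
Line 9: ['system', 'quick'] (min_width=12, slack=2)
Line 10: ['orchestra'] (min_width=9, slack=5)
Line 11: ['security'] (min_width=8, slack=6)
Line 12: ['valley', 'soft'] (min_width=11, slack=3)
Line 13: ['silver', 'old'] (min_width=10, slack=4)
Total lines: 13

Answer: 13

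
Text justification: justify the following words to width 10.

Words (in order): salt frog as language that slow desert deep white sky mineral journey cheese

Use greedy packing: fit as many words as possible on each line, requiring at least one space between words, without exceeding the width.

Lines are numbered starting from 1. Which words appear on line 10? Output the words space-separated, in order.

Answer: cheese

Derivation:
Line 1: ['salt', 'frog'] (min_width=9, slack=1)
Line 2: ['as'] (min_width=2, slack=8)
Line 3: ['language'] (min_width=8, slack=2)
Line 4: ['that', 'slow'] (min_width=9, slack=1)
Line 5: ['desert'] (min_width=6, slack=4)
Line 6: ['deep', 'white'] (min_width=10, slack=0)
Line 7: ['sky'] (min_width=3, slack=7)
Line 8: ['mineral'] (min_width=7, slack=3)
Line 9: ['journey'] (min_width=7, slack=3)
Line 10: ['cheese'] (min_width=6, slack=4)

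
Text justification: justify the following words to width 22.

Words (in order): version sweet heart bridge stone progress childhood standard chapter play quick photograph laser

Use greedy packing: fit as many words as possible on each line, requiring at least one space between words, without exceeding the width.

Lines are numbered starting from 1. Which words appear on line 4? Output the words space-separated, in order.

Line 1: ['version', 'sweet', 'heart'] (min_width=19, slack=3)
Line 2: ['bridge', 'stone', 'progress'] (min_width=21, slack=1)
Line 3: ['childhood', 'standard'] (min_width=18, slack=4)
Line 4: ['chapter', 'play', 'quick'] (min_width=18, slack=4)
Line 5: ['photograph', 'laser'] (min_width=16, slack=6)

Answer: chapter play quick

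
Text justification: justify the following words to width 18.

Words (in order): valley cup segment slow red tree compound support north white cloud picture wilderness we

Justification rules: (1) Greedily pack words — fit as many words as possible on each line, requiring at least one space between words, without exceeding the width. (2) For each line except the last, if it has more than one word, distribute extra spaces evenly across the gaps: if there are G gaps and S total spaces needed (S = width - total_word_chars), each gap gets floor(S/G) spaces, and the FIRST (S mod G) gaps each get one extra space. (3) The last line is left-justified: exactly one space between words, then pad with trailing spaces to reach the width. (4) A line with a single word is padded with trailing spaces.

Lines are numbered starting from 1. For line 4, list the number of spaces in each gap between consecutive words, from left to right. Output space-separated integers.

Line 1: ['valley', 'cup', 'segment'] (min_width=18, slack=0)
Line 2: ['slow', 'red', 'tree'] (min_width=13, slack=5)
Line 3: ['compound', 'support'] (min_width=16, slack=2)
Line 4: ['north', 'white', 'cloud'] (min_width=17, slack=1)
Line 5: ['picture', 'wilderness'] (min_width=18, slack=0)
Line 6: ['we'] (min_width=2, slack=16)

Answer: 2 1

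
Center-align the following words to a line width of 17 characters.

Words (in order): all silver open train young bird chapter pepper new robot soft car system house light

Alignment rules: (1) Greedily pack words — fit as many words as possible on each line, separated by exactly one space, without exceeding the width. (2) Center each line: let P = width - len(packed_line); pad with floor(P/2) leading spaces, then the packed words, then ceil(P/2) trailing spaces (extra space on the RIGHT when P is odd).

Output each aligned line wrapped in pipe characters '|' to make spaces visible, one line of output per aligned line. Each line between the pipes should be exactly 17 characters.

Answer: | all silver open |
|train young bird |
| chapter pepper  |
| new robot soft  |
|car system house |
|      light      |

Derivation:
Line 1: ['all', 'silver', 'open'] (min_width=15, slack=2)
Line 2: ['train', 'young', 'bird'] (min_width=16, slack=1)
Line 3: ['chapter', 'pepper'] (min_width=14, slack=3)
Line 4: ['new', 'robot', 'soft'] (min_width=14, slack=3)
Line 5: ['car', 'system', 'house'] (min_width=16, slack=1)
Line 6: ['light'] (min_width=5, slack=12)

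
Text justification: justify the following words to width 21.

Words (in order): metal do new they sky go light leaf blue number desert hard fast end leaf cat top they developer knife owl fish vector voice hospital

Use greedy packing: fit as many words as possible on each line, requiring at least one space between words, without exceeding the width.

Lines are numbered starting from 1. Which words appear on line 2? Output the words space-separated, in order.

Answer: go light leaf blue

Derivation:
Line 1: ['metal', 'do', 'new', 'they', 'sky'] (min_width=21, slack=0)
Line 2: ['go', 'light', 'leaf', 'blue'] (min_width=18, slack=3)
Line 3: ['number', 'desert', 'hard'] (min_width=18, slack=3)
Line 4: ['fast', 'end', 'leaf', 'cat', 'top'] (min_width=21, slack=0)
Line 5: ['they', 'developer', 'knife'] (min_width=20, slack=1)
Line 6: ['owl', 'fish', 'vector', 'voice'] (min_width=21, slack=0)
Line 7: ['hospital'] (min_width=8, slack=13)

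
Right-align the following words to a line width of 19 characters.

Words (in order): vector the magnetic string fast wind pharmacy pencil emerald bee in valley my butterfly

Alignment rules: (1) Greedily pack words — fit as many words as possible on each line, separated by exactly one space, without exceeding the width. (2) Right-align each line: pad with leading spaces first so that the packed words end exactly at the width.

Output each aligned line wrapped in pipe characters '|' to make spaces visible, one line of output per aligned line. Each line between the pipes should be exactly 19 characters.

Line 1: ['vector', 'the', 'magnetic'] (min_width=19, slack=0)
Line 2: ['string', 'fast', 'wind'] (min_width=16, slack=3)
Line 3: ['pharmacy', 'pencil'] (min_width=15, slack=4)
Line 4: ['emerald', 'bee', 'in'] (min_width=14, slack=5)
Line 5: ['valley', 'my', 'butterfly'] (min_width=19, slack=0)

Answer: |vector the magnetic|
|   string fast wind|
|    pharmacy pencil|
|     emerald bee in|
|valley my butterfly|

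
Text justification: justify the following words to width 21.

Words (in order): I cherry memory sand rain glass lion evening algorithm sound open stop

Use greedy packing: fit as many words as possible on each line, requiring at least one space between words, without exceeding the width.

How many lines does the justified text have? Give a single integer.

Line 1: ['I', 'cherry', 'memory', 'sand'] (min_width=20, slack=1)
Line 2: ['rain', 'glass', 'lion'] (min_width=15, slack=6)
Line 3: ['evening', 'algorithm'] (min_width=17, slack=4)
Line 4: ['sound', 'open', 'stop'] (min_width=15, slack=6)
Total lines: 4

Answer: 4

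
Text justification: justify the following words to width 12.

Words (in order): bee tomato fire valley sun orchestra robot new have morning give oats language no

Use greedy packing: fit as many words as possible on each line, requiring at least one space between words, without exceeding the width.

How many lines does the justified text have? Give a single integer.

Answer: 8

Derivation:
Line 1: ['bee', 'tomato'] (min_width=10, slack=2)
Line 2: ['fire', 'valley'] (min_width=11, slack=1)
Line 3: ['sun'] (min_width=3, slack=9)
Line 4: ['orchestra'] (min_width=9, slack=3)
Line 5: ['robot', 'new'] (min_width=9, slack=3)
Line 6: ['have', 'morning'] (min_width=12, slack=0)
Line 7: ['give', 'oats'] (min_width=9, slack=3)
Line 8: ['language', 'no'] (min_width=11, slack=1)
Total lines: 8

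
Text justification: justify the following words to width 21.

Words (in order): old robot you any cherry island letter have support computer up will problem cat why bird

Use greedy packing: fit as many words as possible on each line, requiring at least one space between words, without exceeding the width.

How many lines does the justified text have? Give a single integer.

Line 1: ['old', 'robot', 'you', 'any'] (min_width=17, slack=4)
Line 2: ['cherry', 'island', 'letter'] (min_width=20, slack=1)
Line 3: ['have', 'support', 'computer'] (min_width=21, slack=0)
Line 4: ['up', 'will', 'problem', 'cat'] (min_width=19, slack=2)
Line 5: ['why', 'bird'] (min_width=8, slack=13)
Total lines: 5

Answer: 5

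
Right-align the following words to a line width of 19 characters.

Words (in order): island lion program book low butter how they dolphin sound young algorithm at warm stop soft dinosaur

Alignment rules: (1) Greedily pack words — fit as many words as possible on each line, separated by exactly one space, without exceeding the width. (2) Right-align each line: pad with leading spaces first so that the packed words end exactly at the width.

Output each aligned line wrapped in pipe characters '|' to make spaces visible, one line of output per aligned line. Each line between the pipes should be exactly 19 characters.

Line 1: ['island', 'lion', 'program'] (min_width=19, slack=0)
Line 2: ['book', 'low', 'butter', 'how'] (min_width=19, slack=0)
Line 3: ['they', 'dolphin', 'sound'] (min_width=18, slack=1)
Line 4: ['young', 'algorithm', 'at'] (min_width=18, slack=1)
Line 5: ['warm', 'stop', 'soft'] (min_width=14, slack=5)
Line 6: ['dinosaur'] (min_width=8, slack=11)

Answer: |island lion program|
|book low butter how|
| they dolphin sound|
| young algorithm at|
|     warm stop soft|
|           dinosaur|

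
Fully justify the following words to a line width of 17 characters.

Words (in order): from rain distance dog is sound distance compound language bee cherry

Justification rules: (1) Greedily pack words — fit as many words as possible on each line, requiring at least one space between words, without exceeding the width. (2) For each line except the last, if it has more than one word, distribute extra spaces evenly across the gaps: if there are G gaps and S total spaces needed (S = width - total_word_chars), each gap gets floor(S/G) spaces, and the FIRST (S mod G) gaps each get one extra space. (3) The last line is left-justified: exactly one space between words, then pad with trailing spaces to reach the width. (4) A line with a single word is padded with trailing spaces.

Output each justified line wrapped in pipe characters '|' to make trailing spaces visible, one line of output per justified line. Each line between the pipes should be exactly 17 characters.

Line 1: ['from', 'rain'] (min_width=9, slack=8)
Line 2: ['distance', 'dog', 'is'] (min_width=15, slack=2)
Line 3: ['sound', 'distance'] (min_width=14, slack=3)
Line 4: ['compound', 'language'] (min_width=17, slack=0)
Line 5: ['bee', 'cherry'] (min_width=10, slack=7)

Answer: |from         rain|
|distance  dog  is|
|sound    distance|
|compound language|
|bee cherry       |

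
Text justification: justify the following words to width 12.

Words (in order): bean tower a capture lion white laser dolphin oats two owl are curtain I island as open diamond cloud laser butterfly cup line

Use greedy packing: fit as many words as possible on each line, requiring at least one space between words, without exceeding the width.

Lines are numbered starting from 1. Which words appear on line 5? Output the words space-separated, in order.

Answer: two owl are

Derivation:
Line 1: ['bean', 'tower', 'a'] (min_width=12, slack=0)
Line 2: ['capture', 'lion'] (min_width=12, slack=0)
Line 3: ['white', 'laser'] (min_width=11, slack=1)
Line 4: ['dolphin', 'oats'] (min_width=12, slack=0)
Line 5: ['two', 'owl', 'are'] (min_width=11, slack=1)
Line 6: ['curtain', 'I'] (min_width=9, slack=3)
Line 7: ['island', 'as'] (min_width=9, slack=3)
Line 8: ['open', 'diamond'] (min_width=12, slack=0)
Line 9: ['cloud', 'laser'] (min_width=11, slack=1)
Line 10: ['butterfly'] (min_width=9, slack=3)
Line 11: ['cup', 'line'] (min_width=8, slack=4)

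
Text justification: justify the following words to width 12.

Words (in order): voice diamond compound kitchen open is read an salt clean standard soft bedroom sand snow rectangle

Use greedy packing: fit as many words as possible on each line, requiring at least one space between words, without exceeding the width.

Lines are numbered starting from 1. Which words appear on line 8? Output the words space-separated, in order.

Line 1: ['voice'] (min_width=5, slack=7)
Line 2: ['diamond'] (min_width=7, slack=5)
Line 3: ['compound'] (min_width=8, slack=4)
Line 4: ['kitchen', 'open'] (min_width=12, slack=0)
Line 5: ['is', 'read', 'an'] (min_width=10, slack=2)
Line 6: ['salt', 'clean'] (min_width=10, slack=2)
Line 7: ['standard'] (min_width=8, slack=4)
Line 8: ['soft', 'bedroom'] (min_width=12, slack=0)
Line 9: ['sand', 'snow'] (min_width=9, slack=3)
Line 10: ['rectangle'] (min_width=9, slack=3)

Answer: soft bedroom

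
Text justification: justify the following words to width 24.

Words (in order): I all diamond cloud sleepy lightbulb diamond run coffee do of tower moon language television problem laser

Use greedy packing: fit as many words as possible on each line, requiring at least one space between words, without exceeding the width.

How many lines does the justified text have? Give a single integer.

Line 1: ['I', 'all', 'diamond', 'cloud'] (min_width=19, slack=5)
Line 2: ['sleepy', 'lightbulb', 'diamond'] (min_width=24, slack=0)
Line 3: ['run', 'coffee', 'do', 'of', 'tower'] (min_width=22, slack=2)
Line 4: ['moon', 'language', 'television'] (min_width=24, slack=0)
Line 5: ['problem', 'laser'] (min_width=13, slack=11)
Total lines: 5

Answer: 5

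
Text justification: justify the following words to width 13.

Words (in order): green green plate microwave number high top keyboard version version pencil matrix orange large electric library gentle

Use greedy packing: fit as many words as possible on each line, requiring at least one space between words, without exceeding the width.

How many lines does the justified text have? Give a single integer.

Line 1: ['green', 'green'] (min_width=11, slack=2)
Line 2: ['plate'] (min_width=5, slack=8)
Line 3: ['microwave'] (min_width=9, slack=4)
Line 4: ['number', 'high'] (min_width=11, slack=2)
Line 5: ['top', 'keyboard'] (min_width=12, slack=1)
Line 6: ['version'] (min_width=7, slack=6)
Line 7: ['version'] (min_width=7, slack=6)
Line 8: ['pencil', 'matrix'] (min_width=13, slack=0)
Line 9: ['orange', 'large'] (min_width=12, slack=1)
Line 10: ['electric'] (min_width=8, slack=5)
Line 11: ['library'] (min_width=7, slack=6)
Line 12: ['gentle'] (min_width=6, slack=7)
Total lines: 12

Answer: 12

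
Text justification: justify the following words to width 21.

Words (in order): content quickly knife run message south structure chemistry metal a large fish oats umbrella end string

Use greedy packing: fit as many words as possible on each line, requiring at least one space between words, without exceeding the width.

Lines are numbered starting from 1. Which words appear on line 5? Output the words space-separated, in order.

Line 1: ['content', 'quickly', 'knife'] (min_width=21, slack=0)
Line 2: ['run', 'message', 'south'] (min_width=17, slack=4)
Line 3: ['structure', 'chemistry'] (min_width=19, slack=2)
Line 4: ['metal', 'a', 'large', 'fish'] (min_width=18, slack=3)
Line 5: ['oats', 'umbrella', 'end'] (min_width=17, slack=4)
Line 6: ['string'] (min_width=6, slack=15)

Answer: oats umbrella end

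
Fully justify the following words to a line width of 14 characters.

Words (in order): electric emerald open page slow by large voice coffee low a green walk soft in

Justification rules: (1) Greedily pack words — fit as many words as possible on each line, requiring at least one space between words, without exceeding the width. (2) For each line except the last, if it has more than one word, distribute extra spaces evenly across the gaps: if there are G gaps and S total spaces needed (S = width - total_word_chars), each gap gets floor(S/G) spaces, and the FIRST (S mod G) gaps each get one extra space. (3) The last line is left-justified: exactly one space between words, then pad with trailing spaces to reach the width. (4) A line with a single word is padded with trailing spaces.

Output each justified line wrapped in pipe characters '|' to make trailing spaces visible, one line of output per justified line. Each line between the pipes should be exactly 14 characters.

Answer: |electric      |
|emerald   open|
|page  slow  by|
|large    voice|
|coffee  low  a|
|green     walk|
|soft in       |

Derivation:
Line 1: ['electric'] (min_width=8, slack=6)
Line 2: ['emerald', 'open'] (min_width=12, slack=2)
Line 3: ['page', 'slow', 'by'] (min_width=12, slack=2)
Line 4: ['large', 'voice'] (min_width=11, slack=3)
Line 5: ['coffee', 'low', 'a'] (min_width=12, slack=2)
Line 6: ['green', 'walk'] (min_width=10, slack=4)
Line 7: ['soft', 'in'] (min_width=7, slack=7)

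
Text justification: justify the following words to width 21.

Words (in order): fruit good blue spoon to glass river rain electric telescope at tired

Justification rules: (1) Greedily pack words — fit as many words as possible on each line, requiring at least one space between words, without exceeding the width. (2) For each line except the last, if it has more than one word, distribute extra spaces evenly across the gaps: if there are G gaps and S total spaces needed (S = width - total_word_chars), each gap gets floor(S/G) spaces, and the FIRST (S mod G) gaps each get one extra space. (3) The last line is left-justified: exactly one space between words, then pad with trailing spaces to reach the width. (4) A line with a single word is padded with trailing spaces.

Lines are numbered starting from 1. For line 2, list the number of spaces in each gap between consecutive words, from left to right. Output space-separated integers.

Answer: 2 2 1

Derivation:
Line 1: ['fruit', 'good', 'blue', 'spoon'] (min_width=21, slack=0)
Line 2: ['to', 'glass', 'river', 'rain'] (min_width=19, slack=2)
Line 3: ['electric', 'telescope', 'at'] (min_width=21, slack=0)
Line 4: ['tired'] (min_width=5, slack=16)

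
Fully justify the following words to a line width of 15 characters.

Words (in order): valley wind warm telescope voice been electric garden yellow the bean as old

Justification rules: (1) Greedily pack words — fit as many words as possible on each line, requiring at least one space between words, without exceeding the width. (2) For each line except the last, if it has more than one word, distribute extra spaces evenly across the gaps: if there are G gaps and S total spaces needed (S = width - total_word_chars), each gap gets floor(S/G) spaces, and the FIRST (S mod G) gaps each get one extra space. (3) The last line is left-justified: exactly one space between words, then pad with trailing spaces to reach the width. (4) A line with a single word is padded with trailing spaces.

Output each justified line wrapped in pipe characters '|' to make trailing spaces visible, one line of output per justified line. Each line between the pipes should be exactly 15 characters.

Line 1: ['valley', 'wind'] (min_width=11, slack=4)
Line 2: ['warm', 'telescope'] (min_width=14, slack=1)
Line 3: ['voice', 'been'] (min_width=10, slack=5)
Line 4: ['electric', 'garden'] (min_width=15, slack=0)
Line 5: ['yellow', 'the', 'bean'] (min_width=15, slack=0)
Line 6: ['as', 'old'] (min_width=6, slack=9)

Answer: |valley     wind|
|warm  telescope|
|voice      been|
|electric garden|
|yellow the bean|
|as old         |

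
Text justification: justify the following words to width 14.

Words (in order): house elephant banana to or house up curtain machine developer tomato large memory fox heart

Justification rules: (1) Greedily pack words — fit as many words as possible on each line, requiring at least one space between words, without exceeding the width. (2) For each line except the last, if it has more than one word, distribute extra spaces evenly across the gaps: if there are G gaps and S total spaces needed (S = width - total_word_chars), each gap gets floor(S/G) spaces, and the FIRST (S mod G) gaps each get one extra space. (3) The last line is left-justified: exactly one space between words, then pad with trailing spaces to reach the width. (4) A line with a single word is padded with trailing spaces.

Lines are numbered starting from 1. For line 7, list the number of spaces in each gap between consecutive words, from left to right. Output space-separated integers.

Answer: 3

Derivation:
Line 1: ['house', 'elephant'] (min_width=14, slack=0)
Line 2: ['banana', 'to', 'or'] (min_width=12, slack=2)
Line 3: ['house', 'up'] (min_width=8, slack=6)
Line 4: ['curtain'] (min_width=7, slack=7)
Line 5: ['machine'] (min_width=7, slack=7)
Line 6: ['developer'] (min_width=9, slack=5)
Line 7: ['tomato', 'large'] (min_width=12, slack=2)
Line 8: ['memory', 'fox'] (min_width=10, slack=4)
Line 9: ['heart'] (min_width=5, slack=9)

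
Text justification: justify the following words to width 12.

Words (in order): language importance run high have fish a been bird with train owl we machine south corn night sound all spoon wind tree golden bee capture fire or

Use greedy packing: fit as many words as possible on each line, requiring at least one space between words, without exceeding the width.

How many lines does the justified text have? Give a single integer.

Line 1: ['language'] (min_width=8, slack=4)
Line 2: ['importance'] (min_width=10, slack=2)
Line 3: ['run', 'high'] (min_width=8, slack=4)
Line 4: ['have', 'fish', 'a'] (min_width=11, slack=1)
Line 5: ['been', 'bird'] (min_width=9, slack=3)
Line 6: ['with', 'train'] (min_width=10, slack=2)
Line 7: ['owl', 'we'] (min_width=6, slack=6)
Line 8: ['machine'] (min_width=7, slack=5)
Line 9: ['south', 'corn'] (min_width=10, slack=2)
Line 10: ['night', 'sound'] (min_width=11, slack=1)
Line 11: ['all', 'spoon'] (min_width=9, slack=3)
Line 12: ['wind', 'tree'] (min_width=9, slack=3)
Line 13: ['golden', 'bee'] (min_width=10, slack=2)
Line 14: ['capture', 'fire'] (min_width=12, slack=0)
Line 15: ['or'] (min_width=2, slack=10)
Total lines: 15

Answer: 15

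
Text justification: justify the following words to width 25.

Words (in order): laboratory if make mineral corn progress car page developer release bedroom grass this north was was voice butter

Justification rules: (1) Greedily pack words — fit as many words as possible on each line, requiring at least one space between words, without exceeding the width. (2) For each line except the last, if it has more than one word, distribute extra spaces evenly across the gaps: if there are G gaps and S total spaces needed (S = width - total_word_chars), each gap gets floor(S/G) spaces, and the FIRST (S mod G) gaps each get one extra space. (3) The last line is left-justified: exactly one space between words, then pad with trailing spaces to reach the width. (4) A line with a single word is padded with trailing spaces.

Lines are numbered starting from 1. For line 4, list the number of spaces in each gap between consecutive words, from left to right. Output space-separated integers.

Answer: 2 1 1

Derivation:
Line 1: ['laboratory', 'if', 'make'] (min_width=18, slack=7)
Line 2: ['mineral', 'corn', 'progress', 'car'] (min_width=25, slack=0)
Line 3: ['page', 'developer', 'release'] (min_width=22, slack=3)
Line 4: ['bedroom', 'grass', 'this', 'north'] (min_width=24, slack=1)
Line 5: ['was', 'was', 'voice', 'butter'] (min_width=20, slack=5)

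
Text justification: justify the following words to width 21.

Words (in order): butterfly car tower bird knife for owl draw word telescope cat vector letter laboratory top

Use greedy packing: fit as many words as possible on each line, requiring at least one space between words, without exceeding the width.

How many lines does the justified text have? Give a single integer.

Answer: 5

Derivation:
Line 1: ['butterfly', 'car', 'tower'] (min_width=19, slack=2)
Line 2: ['bird', 'knife', 'for', 'owl'] (min_width=18, slack=3)
Line 3: ['draw', 'word', 'telescope'] (min_width=19, slack=2)
Line 4: ['cat', 'vector', 'letter'] (min_width=17, slack=4)
Line 5: ['laboratory', 'top'] (min_width=14, slack=7)
Total lines: 5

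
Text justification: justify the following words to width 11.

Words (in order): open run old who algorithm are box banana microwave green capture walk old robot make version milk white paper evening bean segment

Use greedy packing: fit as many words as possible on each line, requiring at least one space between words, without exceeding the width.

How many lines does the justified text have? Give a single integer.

Line 1: ['open', 'run'] (min_width=8, slack=3)
Line 2: ['old', 'who'] (min_width=7, slack=4)
Line 3: ['algorithm'] (min_width=9, slack=2)
Line 4: ['are', 'box'] (min_width=7, slack=4)
Line 5: ['banana'] (min_width=6, slack=5)
Line 6: ['microwave'] (min_width=9, slack=2)
Line 7: ['green'] (min_width=5, slack=6)
Line 8: ['capture'] (min_width=7, slack=4)
Line 9: ['walk', 'old'] (min_width=8, slack=3)
Line 10: ['robot', 'make'] (min_width=10, slack=1)
Line 11: ['version'] (min_width=7, slack=4)
Line 12: ['milk', 'white'] (min_width=10, slack=1)
Line 13: ['paper'] (min_width=5, slack=6)
Line 14: ['evening'] (min_width=7, slack=4)
Line 15: ['bean'] (min_width=4, slack=7)
Line 16: ['segment'] (min_width=7, slack=4)
Total lines: 16

Answer: 16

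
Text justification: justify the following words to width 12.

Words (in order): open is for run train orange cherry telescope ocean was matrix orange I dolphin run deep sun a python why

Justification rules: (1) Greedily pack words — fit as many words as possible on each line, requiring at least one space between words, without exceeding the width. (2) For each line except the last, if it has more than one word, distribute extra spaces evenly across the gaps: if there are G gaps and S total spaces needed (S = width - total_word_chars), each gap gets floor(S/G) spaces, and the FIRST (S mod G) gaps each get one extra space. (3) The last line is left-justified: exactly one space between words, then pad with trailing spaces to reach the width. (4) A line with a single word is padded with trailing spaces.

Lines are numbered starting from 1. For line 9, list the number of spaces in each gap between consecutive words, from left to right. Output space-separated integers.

Answer: 2

Derivation:
Line 1: ['open', 'is', 'for'] (min_width=11, slack=1)
Line 2: ['run', 'train'] (min_width=9, slack=3)
Line 3: ['orange'] (min_width=6, slack=6)
Line 4: ['cherry'] (min_width=6, slack=6)
Line 5: ['telescope'] (min_width=9, slack=3)
Line 6: ['ocean', 'was'] (min_width=9, slack=3)
Line 7: ['matrix'] (min_width=6, slack=6)
Line 8: ['orange', 'I'] (min_width=8, slack=4)
Line 9: ['dolphin', 'run'] (min_width=11, slack=1)
Line 10: ['deep', 'sun', 'a'] (min_width=10, slack=2)
Line 11: ['python', 'why'] (min_width=10, slack=2)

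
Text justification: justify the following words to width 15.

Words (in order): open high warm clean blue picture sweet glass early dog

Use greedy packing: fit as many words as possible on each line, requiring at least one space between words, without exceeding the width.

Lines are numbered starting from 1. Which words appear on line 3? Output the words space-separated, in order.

Answer: picture sweet

Derivation:
Line 1: ['open', 'high', 'warm'] (min_width=14, slack=1)
Line 2: ['clean', 'blue'] (min_width=10, slack=5)
Line 3: ['picture', 'sweet'] (min_width=13, slack=2)
Line 4: ['glass', 'early', 'dog'] (min_width=15, slack=0)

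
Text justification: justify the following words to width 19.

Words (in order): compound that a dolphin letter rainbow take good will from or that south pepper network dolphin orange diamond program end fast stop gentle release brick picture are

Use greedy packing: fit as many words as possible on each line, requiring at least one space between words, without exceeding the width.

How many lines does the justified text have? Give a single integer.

Answer: 10

Derivation:
Line 1: ['compound', 'that', 'a'] (min_width=15, slack=4)
Line 2: ['dolphin', 'letter'] (min_width=14, slack=5)
Line 3: ['rainbow', 'take', 'good'] (min_width=17, slack=2)
Line 4: ['will', 'from', 'or', 'that'] (min_width=17, slack=2)
Line 5: ['south', 'pepper'] (min_width=12, slack=7)
Line 6: ['network', 'dolphin'] (min_width=15, slack=4)
Line 7: ['orange', 'diamond'] (min_width=14, slack=5)
Line 8: ['program', 'end', 'fast'] (min_width=16, slack=3)
Line 9: ['stop', 'gentle', 'release'] (min_width=19, slack=0)
Line 10: ['brick', 'picture', 'are'] (min_width=17, slack=2)
Total lines: 10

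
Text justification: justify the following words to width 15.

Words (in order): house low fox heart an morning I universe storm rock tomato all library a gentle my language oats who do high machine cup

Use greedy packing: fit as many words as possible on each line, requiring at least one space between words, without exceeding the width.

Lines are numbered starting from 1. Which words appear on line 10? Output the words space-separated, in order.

Answer: machine cup

Derivation:
Line 1: ['house', 'low', 'fox'] (min_width=13, slack=2)
Line 2: ['heart', 'an'] (min_width=8, slack=7)
Line 3: ['morning', 'I'] (min_width=9, slack=6)
Line 4: ['universe', 'storm'] (min_width=14, slack=1)
Line 5: ['rock', 'tomato', 'all'] (min_width=15, slack=0)
Line 6: ['library', 'a'] (min_width=9, slack=6)
Line 7: ['gentle', 'my'] (min_width=9, slack=6)
Line 8: ['language', 'oats'] (min_width=13, slack=2)
Line 9: ['who', 'do', 'high'] (min_width=11, slack=4)
Line 10: ['machine', 'cup'] (min_width=11, slack=4)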